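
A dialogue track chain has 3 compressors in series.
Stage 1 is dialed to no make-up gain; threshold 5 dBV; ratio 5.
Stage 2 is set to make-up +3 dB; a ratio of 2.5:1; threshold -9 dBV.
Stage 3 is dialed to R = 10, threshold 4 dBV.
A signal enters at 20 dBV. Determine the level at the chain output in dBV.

Stage 1: 20 dBV is 15 dB over 5 dBV; at 5:1 that becomes 3 dB over, giving 8 dBV.
Stage 2: 8 dBV is 17 dB over -9 dBV; at 2.5:1 that becomes 6.8 dB over, giving -2.2 dBV; +3 dB make-up → 0.8 dBV.
Stage 3: 0.8 dBV is at or below the 4 dBV threshold — no compression; output 0.8 dBV.

0.8 dBV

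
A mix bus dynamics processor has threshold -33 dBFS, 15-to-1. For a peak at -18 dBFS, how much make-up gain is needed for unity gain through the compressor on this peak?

The peak compresses to -33 + 15/15 = -32 dBFS.
To reach -18 dBFS requires -18 − (-32) = 14 dB of make-up.

14 dB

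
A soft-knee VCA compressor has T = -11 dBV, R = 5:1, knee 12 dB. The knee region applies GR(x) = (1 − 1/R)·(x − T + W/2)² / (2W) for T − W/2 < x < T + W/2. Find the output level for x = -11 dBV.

x − T + W/2 = -11 − (-11) + 6 = 6.
GR = (1 − 1/5) × 6² / 24 = 0.8 × 36 / 24 = 1.2 dB.
Output = -11 − 1.2 = -12.2 dBV.

-12.2 dBV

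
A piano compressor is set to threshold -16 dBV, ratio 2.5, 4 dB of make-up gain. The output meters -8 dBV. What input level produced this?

Before make-up, the level was -8 − 4 = -12 dBV.
That's 4 dB above the -16 dBV threshold.
Input overshoot = R × output overshoot = 10 dB → input = -16 + 10 = -6 dBV.

-6 dBV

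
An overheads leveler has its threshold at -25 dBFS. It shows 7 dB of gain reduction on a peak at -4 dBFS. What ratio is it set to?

Input overshoot = -4 − (-25) = 21 dB.
Output overshoot = 21 − 7 = 14 dB.
Ratio = input overshoot / output overshoot = 21 / 14 = 1.5.

1.5:1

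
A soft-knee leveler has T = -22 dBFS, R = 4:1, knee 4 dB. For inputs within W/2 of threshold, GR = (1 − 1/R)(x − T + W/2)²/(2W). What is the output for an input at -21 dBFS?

x − T + W/2 = -21 − (-22) + 2 = 3.
GR = (1 − 1/4) × 3² / 8 = 0.75 × 9 / 8 = 0.84375 dB.
Output = -21 − 0.84375 = -21.84375 dBFS.

-21.84375 dBFS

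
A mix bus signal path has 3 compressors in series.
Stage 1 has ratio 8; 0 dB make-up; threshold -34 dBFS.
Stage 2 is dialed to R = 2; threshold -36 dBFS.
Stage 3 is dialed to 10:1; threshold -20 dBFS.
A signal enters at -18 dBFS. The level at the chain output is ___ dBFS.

Stage 1: 16 dB above -34 dBFS, reduced 8:1 to 2 dB above → -32 dBFS.
Stage 2: -32 dBFS is 4 dB over -36 dBFS; at 2:1 that becomes 2 dB over, giving -34 dBFS.
Stage 3: -34 dBFS is at or below the -20 dBFS threshold — no compression; output -34 dBFS.

-34 dBFS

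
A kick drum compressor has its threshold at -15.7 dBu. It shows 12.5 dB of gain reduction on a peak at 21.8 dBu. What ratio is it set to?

1.5:1

Input overshoot = 21.8 − (-15.7) = 37.5 dB.
Output overshoot = 37.5 − 12.5 = 25 dB.
Ratio = input overshoot / output overshoot = 37.5 / 25 = 1.5.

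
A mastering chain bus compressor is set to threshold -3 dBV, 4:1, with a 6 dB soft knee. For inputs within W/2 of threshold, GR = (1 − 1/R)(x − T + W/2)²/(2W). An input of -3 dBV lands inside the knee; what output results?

x − T + W/2 = -3 − (-3) + 3 = 3.
GR = (1 − 1/4) × 3² / 12 = 0.75 × 9 / 12 = 0.5625 dB.
Output = -3 − 0.5625 = -3.5625 dBV.

-3.5625 dBV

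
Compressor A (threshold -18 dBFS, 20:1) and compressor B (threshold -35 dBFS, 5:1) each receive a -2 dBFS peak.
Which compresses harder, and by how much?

B, by 11.2 dB

A: 16 dB over, compressed to 0.8 dB over, so 15.2 dB of GR.
B: 33 dB over, compressed to 6.6 dB over, so 26.4 dB of GR.
Difference: 11.2 dB in favour of B.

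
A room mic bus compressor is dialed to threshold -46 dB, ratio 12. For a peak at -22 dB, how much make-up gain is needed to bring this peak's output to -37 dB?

Without make-up, output = threshold + overshoot/12 = -46 + 2 = -44 dB.
Gap to target: 7 dB.

7 dB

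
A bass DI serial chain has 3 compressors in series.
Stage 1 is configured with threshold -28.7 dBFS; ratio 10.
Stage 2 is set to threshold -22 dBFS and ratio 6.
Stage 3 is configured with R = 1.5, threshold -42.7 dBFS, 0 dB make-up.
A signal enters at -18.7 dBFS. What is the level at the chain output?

Stage 1: 10 dB above -28.7 dBFS, reduced 10:1 to 1 dB above → -27.7 dBFS.
Stage 2: -27.7 dBFS is at or below the -22 dBFS threshold — no compression; output -27.7 dBFS.
Stage 3: overshoot 15 dB → 15/1.5 = 10 dB → -32.7 dBFS.

-32.7 dBFS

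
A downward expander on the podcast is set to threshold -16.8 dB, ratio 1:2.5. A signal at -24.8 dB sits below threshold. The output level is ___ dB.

-36.8 dB

Below threshold, a 1:2.5 expander applies gain = (2.5−1)×(T − x) of attenuation.
(2.5−1) × 8 = 12 dB, so output = -24.8 − 12 = -36.8 dB.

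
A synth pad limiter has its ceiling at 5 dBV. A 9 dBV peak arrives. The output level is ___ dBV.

5 dBV

The limiter clamps the peak to its 5 dBV ceiling.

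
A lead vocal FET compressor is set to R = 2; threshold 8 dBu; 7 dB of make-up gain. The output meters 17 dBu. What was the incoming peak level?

12 dBu

Remove make-up: 17 − 7 = 10 dBu.
That's 2 dB above the 8 dBu threshold.
Input overshoot = R × output overshoot = 4 dB → input = 8 + 4 = 12 dBu.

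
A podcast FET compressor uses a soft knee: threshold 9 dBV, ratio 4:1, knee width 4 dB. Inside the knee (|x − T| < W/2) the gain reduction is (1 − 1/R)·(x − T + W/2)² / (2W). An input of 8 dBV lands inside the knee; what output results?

7.90625 dBV

x − T + W/2 = 8 − 9 + 2 = 1.
GR = (1 − 1/4) × 1² / 8 = 0.75 × 1 / 8 = 0.09375 dB.
Output = 8 − 0.09375 = 7.90625 dBV.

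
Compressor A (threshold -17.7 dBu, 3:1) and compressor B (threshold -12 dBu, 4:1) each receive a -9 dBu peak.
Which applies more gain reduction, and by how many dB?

A: GR = 8.7 − 8.7/3 = 5.8 dB.
B: GR = 3 − 3/4 = 2.25 dB.
Difference: 3.55 dB in favour of A.

A, by 3.55 dB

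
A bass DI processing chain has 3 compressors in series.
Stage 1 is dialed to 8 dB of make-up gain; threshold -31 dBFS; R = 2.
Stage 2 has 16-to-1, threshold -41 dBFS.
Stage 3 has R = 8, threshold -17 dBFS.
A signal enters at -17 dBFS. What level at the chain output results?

-39.4375 dBFS

Stage 1: 14 dB above -31 dBFS, reduced 2:1 to 7 dB above → -24 dBFS; +8 dB make-up → -16 dBFS.
Stage 2: overshoot 25 dB → 25/16 = 1.5625 dB → -39.4375 dBFS.
Stage 3: -39.4375 dBFS is at or below the -17 dBFS threshold — no compression; output -39.4375 dBFS.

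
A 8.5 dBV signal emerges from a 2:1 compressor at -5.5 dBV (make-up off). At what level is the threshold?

-19.5 dBV

Gain reduction = 8.5 − (-5.5) = 14 dB; output overshoot = GR / (R − 1) = 14 / 1 = 14 dB.
Threshold = output − output overshoot = -5.5 − 14 = -19.5 dBV.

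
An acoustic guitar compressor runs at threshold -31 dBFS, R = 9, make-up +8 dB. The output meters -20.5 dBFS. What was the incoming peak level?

Remove make-up: -20.5 − 8 = -28.5 dBFS.
Post-compression overshoot = -28.5 − (-31) = 2.5 dB.
Before 9:1 compression the overshoot was 2.5 × 9 = 22.5 dB, so input = -31 + 22.5 = -8.5 dBFS.

-8.5 dBFS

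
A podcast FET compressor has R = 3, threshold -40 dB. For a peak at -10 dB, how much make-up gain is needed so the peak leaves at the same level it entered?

The peak compresses to -40 + 30/3 = -30 dB.
To reach -10 dB requires -10 − (-30) = 20 dB of make-up.

20 dB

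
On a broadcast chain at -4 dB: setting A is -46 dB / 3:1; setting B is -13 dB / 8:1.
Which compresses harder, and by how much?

A, by 20.125 dB

A: overshoot 42 dB → output overshoot 14 dB → GR 28 dB.
B: overshoot 9 dB → output overshoot 1.125 dB → GR 7.875 dB.
Difference: 20.125 dB in favour of A.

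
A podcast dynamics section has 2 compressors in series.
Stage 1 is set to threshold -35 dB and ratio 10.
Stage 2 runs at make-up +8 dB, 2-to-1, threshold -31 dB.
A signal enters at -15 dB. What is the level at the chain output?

-25 dB

Stage 1: overshoot 20 dB → 20/10 = 2 dB → -33 dB.
Stage 2: -33 dB is at or below the -31 dB threshold — no compression; make-up brings it to -25 dB.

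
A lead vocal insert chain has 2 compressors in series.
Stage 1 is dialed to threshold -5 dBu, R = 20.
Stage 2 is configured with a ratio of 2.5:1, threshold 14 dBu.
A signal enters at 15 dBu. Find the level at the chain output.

-4 dBu

Stage 1: 15 dBu is 20 dB over -5 dBu; at 20:1 that becomes 1 dB over, giving -4 dBu.
Stage 2: -4 dBu is at or below the 14 dBu threshold — no compression; output -4 dBu.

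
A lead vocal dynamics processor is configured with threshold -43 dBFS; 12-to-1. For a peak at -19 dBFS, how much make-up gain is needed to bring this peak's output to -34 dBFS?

7 dB

The peak compresses to -43 + 24/12 = -41 dBFS.
To reach -34 dBFS requires -34 − (-41) = 7 dB of make-up.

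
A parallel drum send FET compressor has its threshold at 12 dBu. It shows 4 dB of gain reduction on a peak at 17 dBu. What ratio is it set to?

5:1

Input overshoot = 17 − 12 = 5 dB.
Output overshoot = 5 − 4 = 1 dB.
Ratio = input overshoot / output overshoot = 5 / 1 = 5.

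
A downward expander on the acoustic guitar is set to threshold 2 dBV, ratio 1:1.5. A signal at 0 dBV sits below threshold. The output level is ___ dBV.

-1 dBV

Undershoot = 2 − 0 = 2 dB.
At 1:1.5, that expands to 3 dB under threshold.
Output = 2 − 3 = -1 dBV.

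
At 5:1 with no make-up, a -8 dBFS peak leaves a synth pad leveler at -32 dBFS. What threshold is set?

Let T be the threshold. Output overshoot = (input overshoot)/R, so -32 − T = (-8 − T)/5.
5·(-32 − T) = -8 − T → 4·T = -160 − (-8) = -152.
T = -152/4 = -38 dBFS.

-38 dBFS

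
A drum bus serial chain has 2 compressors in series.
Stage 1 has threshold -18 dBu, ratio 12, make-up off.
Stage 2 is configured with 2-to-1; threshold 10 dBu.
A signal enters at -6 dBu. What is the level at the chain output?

-17 dBu

Stage 1: 12 dB above -18 dBu, reduced 12:1 to 1 dB above → -17 dBu.
Stage 2: -17 dBu ≤ 10 dBu, so stage 2 doesn't engage; output -17 dBu.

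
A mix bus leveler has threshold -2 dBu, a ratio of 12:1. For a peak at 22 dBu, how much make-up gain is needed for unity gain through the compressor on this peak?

Without make-up, output = threshold + overshoot/12 = -2 + 2 = 0 dBu.
Gap to target: 22 dB.

22 dB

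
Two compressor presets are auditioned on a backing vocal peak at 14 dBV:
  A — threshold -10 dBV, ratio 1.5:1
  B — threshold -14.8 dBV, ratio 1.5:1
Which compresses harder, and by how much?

A: GR = 24 − 24/1.5 = 8 dB.
B: GR = 28.8 − 28.8/1.5 = 9.6 dB.
B applies 1.6 dB more gain reduction.

B, by 1.6 dB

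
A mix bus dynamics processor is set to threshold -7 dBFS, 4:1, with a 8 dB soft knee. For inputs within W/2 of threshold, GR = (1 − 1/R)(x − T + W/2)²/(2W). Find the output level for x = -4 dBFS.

-6.296875 dBFS

x − T + W/2 = -4 − (-7) + 4 = 7.
GR = (1 − 1/4) × 7² / 16 = 0.75 × 49 / 16 = 2.296875 dB.
Output = -4 − 2.296875 = -6.296875 dBFS.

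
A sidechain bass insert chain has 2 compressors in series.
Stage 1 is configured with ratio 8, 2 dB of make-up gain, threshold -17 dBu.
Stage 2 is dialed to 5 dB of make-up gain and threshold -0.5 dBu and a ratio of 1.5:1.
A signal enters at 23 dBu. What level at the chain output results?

-5 dBu

Stage 1: overshoot 40 dB → 40/8 = 5 dB → -12 dBu; +2 dB make-up → -10 dBu.
Stage 2: -10 dBu is at or below the -0.5 dBu threshold — no compression; make-up brings it to -5 dBu.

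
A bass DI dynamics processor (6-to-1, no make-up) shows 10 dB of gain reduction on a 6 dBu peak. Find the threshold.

Let T be the threshold. Output overshoot = (input overshoot)/R, so -4 − T = (6 − T)/6.
6·(-4 − T) = 6 − T → 5·T = -24 − 6 = -30.
T = -30/5 = -6 dBu.

-6 dBu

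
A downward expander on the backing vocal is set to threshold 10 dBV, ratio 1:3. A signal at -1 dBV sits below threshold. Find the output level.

Below threshold, a 1:3 expander applies gain = (3−1)×(T − x) of attenuation.
(3−1) × 11 = 22 dB, so output = -1 − 22 = -23 dBV.

-23 dBV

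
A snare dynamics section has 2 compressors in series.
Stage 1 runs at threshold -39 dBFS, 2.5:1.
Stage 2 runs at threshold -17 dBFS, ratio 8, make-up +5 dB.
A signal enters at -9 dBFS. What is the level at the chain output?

-22 dBFS

Stage 1: -9 dBFS is 30 dB over -39 dBFS; at 2.5:1 that becomes 12 dB over, giving -27 dBFS.
Stage 2: -27 dBFS ≤ -17 dBFS, so stage 2 doesn't engage; make-up brings it to -22 dBFS.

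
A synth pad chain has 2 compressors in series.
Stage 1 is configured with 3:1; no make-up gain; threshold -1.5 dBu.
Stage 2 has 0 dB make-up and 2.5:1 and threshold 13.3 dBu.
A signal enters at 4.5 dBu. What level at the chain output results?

Stage 1: overshoot 6 dB → 6/3 = 2 dB → 0.5 dBu.
Stage 2: below threshold (0.5 ≤ 13.3); passes unchanged; output 0.5 dBu.

0.5 dBu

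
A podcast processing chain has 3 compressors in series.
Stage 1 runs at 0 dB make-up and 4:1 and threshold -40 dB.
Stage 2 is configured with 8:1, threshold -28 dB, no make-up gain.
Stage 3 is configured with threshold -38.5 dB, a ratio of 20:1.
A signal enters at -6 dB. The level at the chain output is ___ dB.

-38.15 dB

Stage 1: 34 dB above -40 dB, reduced 4:1 to 8.5 dB above → -31.5 dB.
Stage 2: below threshold (-31.5 ≤ -28); passes unchanged; output -31.5 dB.
Stage 3: overshoot 7 dB → 7/20 = 0.35 dB → -38.15 dB.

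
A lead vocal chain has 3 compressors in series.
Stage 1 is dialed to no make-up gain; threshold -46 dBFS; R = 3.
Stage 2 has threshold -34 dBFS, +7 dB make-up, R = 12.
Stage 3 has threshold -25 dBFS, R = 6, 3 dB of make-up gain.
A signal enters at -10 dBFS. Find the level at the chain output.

Stage 1: 36 dB above -46 dBFS, reduced 3:1 to 12 dB above → -34 dBFS.
Stage 2: below threshold (-34 ≤ -34); passes unchanged; make-up brings it to -27 dBFS.
Stage 3: -27 dBFS ≤ -25 dBFS, so stage 3 doesn't engage; make-up brings it to -24 dBFS.

-24 dBFS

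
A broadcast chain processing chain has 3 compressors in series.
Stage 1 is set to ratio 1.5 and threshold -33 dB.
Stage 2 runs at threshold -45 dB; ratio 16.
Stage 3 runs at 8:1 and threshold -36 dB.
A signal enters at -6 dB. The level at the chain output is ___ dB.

Stage 1: 27 dB above -33 dB, reduced 1.5:1 to 18 dB above → -15 dB.
Stage 2: 30 dB above -45 dB, reduced 16:1 to 1.875 dB above → -43.125 dB.
Stage 3: -43.125 dB is at or below the -36 dB threshold — no compression; output -43.125 dB.

-43.125 dB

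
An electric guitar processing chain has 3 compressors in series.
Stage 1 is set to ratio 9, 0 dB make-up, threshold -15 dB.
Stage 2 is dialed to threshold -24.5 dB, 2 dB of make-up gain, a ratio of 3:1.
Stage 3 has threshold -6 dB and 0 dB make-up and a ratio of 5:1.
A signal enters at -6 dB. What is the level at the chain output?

-19 dB

Stage 1: -6 dB is 9 dB over -15 dB; at 9:1 that becomes 1 dB over, giving -14 dB.
Stage 2: 10.5 dB above -24.5 dB, reduced 3:1 to 3.5 dB above → -21 dB; +2 dB make-up → -19 dB.
Stage 3: below threshold (-19 ≤ -6); passes unchanged; output -19 dB.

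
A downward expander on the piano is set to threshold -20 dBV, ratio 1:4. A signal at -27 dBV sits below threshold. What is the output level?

Undershoot = (-20) − (-27) = 7 dB.
At 1:4, that expands to 28 dB under threshold.
Output = -20 − 28 = -48 dBV.

-48 dBV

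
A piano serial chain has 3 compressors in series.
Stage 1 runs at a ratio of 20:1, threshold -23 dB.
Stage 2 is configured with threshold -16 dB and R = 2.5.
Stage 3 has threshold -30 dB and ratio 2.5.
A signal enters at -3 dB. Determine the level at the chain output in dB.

Stage 1: 20 dB above -23 dB, reduced 20:1 to 1 dB above → -22 dB.
Stage 2: -22 dB is at or below the -16 dB threshold — no compression; output -22 dB.
Stage 3: -22 dB is 8 dB over -30 dB; at 2.5:1 that becomes 3.2 dB over, giving -26.8 dB.

-26.8 dB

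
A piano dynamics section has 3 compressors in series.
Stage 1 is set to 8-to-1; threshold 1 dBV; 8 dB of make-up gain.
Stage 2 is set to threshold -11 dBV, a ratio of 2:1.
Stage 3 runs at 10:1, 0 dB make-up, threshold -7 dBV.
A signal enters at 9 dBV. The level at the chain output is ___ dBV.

-6.35 dBV

Stage 1: 8 dB above 1 dBV, reduced 8:1 to 1 dB above → 2 dBV; +8 dB make-up → 10 dBV.
Stage 2: overshoot 21 dB → 21/2 = 10.5 dB → -0.5 dBV.
Stage 3: -0.5 dBV is 6.5 dB over -7 dBV; at 10:1 that becomes 0.65 dB over, giving -6.35 dBV.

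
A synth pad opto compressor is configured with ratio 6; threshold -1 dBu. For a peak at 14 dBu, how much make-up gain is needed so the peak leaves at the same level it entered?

12.5 dB

The peak compresses to -1 + 15/6 = 1.5 dBu.
To reach 14 dBu requires 14 − 1.5 = 12.5 dB of make-up.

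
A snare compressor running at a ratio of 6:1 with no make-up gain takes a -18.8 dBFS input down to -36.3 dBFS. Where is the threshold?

Let T be the threshold. Output overshoot = (input overshoot)/R, so -36.3 − T = (-18.8 − T)/6.
6·(-36.3 − T) = -18.8 − T → 5·T = -217.8 − (-18.8) = -199.
T = -199/5 = -39.8 dBFS.

-39.8 dBFS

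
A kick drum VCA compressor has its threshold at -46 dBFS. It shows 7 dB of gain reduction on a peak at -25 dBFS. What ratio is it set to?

Input overshoot = -25 − (-46) = 21 dB.
Output overshoot = 21 − 7 = 14 dB.
Ratio = input overshoot / output overshoot = 21 / 14 = 1.5.

1.5:1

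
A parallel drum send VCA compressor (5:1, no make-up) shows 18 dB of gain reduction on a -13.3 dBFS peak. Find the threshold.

Gain reduction = -13.3 − (-31.3) = 18 dB; output overshoot = GR / (R − 1) = 18 / 4 = 4.5 dB.
Threshold = output − output overshoot = -31.3 − 4.5 = -35.8 dBFS.

-35.8 dBFS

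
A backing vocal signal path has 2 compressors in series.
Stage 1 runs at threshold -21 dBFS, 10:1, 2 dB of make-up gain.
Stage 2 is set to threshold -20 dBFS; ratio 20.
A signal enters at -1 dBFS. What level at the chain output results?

Stage 1: 20 dB above -21 dBFS, reduced 10:1 to 2 dB above → -19 dBFS; +2 dB make-up → -17 dBFS.
Stage 2: 3 dB above -20 dBFS, reduced 20:1 to 0.15 dB above → -19.85 dBFS.

-19.85 dBFS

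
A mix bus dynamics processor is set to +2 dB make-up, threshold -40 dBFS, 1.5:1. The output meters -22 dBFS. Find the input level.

Before make-up, the level was -22 − 2 = -24 dBFS.
Post-compression overshoot = -24 − (-40) = 16 dB.
Undo the ratio: input overshoot = 16 × 1.5 = 24 dB, giving input = -16 dBFS.

-16 dBFS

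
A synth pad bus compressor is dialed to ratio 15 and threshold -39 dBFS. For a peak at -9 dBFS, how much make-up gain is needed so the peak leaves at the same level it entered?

28 dB

The peak compresses to -39 + 30/15 = -37 dBFS.
To reach -9 dBFS requires -9 − (-37) = 28 dB of make-up.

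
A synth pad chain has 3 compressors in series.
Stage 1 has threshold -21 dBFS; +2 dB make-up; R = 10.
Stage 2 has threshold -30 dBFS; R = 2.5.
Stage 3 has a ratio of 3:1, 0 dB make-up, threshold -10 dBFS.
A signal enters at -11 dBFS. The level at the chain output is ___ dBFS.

-25.2 dBFS

Stage 1: -11 dBFS is 10 dB over -21 dBFS; at 10:1 that becomes 1 dB over, giving -20 dBFS; +2 dB make-up → -18 dBFS.
Stage 2: 12 dB above -30 dBFS, reduced 2.5:1 to 4.8 dB above → -25.2 dBFS.
Stage 3: below threshold (-25.2 ≤ -10); passes unchanged; output -25.2 dBFS.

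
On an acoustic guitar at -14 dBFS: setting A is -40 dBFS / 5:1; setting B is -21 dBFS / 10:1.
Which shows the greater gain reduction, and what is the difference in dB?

A, by 14.5 dB

A: overshoot 26 dB → output overshoot 5.2 dB → GR 20.8 dB.
B: overshoot 7 dB → output overshoot 0.7 dB → GR 6.3 dB.
A applies 14.5 dB more gain reduction.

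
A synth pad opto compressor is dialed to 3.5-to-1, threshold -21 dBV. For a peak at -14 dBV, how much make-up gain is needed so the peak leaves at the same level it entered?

5 dB

The peak compresses to -21 + 7/3.5 = -19 dBV.
To reach -14 dBV requires -14 − (-19) = 5 dB of make-up.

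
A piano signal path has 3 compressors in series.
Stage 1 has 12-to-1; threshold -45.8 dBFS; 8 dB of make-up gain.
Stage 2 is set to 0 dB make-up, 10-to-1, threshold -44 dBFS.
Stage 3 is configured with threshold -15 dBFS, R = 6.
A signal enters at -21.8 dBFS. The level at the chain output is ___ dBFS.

-43.18 dBFS

Stage 1: 24 dB above -45.8 dBFS, reduced 12:1 to 2 dB above → -43.8 dBFS; +8 dB make-up → -35.8 dBFS.
Stage 2: 8.2 dB above -44 dBFS, reduced 10:1 to 0.82 dB above → -43.18 dBFS.
Stage 3: -43.18 dBFS ≤ -15 dBFS, so stage 3 doesn't engage; output -43.18 dBFS.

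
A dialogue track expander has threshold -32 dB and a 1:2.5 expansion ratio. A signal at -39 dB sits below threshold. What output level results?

The input is 7 dB below the -32 dB threshold.
A 1:2.5 expander multiplies undershoot by 2.5: 7 × 2.5 = 17.5 dB below threshold.
Output = -32 − 17.5 = -49.5 dB.

-49.5 dB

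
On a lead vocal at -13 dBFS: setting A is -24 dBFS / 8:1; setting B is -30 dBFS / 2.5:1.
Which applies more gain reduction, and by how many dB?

A: overshoot 11 dB → output overshoot 1.375 dB → GR 9.625 dB.
B: overshoot 17 dB → output overshoot 6.8 dB → GR 10.2 dB.
Difference: 0.575 dB in favour of B.

B, by 0.575 dB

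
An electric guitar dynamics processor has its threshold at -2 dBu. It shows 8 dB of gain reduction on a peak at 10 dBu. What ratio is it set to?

Input overshoot = 10 − (-2) = 12 dB.
Output overshoot = 12 − 8 = 4 dB.
Ratio = input overshoot / output overshoot = 12 / 4 = 3.

3:1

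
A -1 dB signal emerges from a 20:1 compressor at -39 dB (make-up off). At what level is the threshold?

-41 dB

Input is 40 dB above T (since output overshoot × R = input overshoot: (-39 − T)·20 = -1 − T gives T = -41 dB).
Check: -41 + (-1 − (-41))/20 = -41 + 2 = -39 dB. ✓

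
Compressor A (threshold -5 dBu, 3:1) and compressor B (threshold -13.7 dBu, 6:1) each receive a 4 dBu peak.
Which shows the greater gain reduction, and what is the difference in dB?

A: overshoot 9 dB → output overshoot 3 dB → GR 6 dB.
B: overshoot 17.7 dB → output overshoot 2.95 dB → GR 14.75 dB.
B applies 8.75 dB more gain reduction.

B, by 8.75 dB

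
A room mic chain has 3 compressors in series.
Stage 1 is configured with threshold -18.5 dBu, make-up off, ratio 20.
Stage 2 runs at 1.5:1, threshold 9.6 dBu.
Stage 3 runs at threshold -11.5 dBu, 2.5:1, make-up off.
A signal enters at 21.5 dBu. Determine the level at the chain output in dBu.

Stage 1: 21.5 dBu is 40 dB over -18.5 dBu; at 20:1 that becomes 2 dB over, giving -16.5 dBu.
Stage 2: below threshold (-16.5 ≤ 9.6); passes unchanged; output -16.5 dBu.
Stage 3: -16.5 dBu is at or below the -11.5 dBu threshold — no compression; output -16.5 dBu.

-16.5 dBu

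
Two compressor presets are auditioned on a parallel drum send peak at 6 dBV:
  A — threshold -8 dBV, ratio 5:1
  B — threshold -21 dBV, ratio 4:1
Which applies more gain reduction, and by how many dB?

B, by 9.05 dB

A: overshoot 14 dB → output overshoot 2.8 dB → GR 11.2 dB.
B: overshoot 27 dB → output overshoot 6.75 dB → GR 20.25 dB.
B applies 9.05 dB more gain reduction.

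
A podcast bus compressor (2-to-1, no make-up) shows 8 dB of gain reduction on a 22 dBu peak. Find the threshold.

6 dBu

Gain reduction = 22 − 14 = 8 dB; output overshoot = GR / (R − 1) = 8 / 1 = 8 dB.
Threshold = output − output overshoot = 14 − 8 = 6 dBu.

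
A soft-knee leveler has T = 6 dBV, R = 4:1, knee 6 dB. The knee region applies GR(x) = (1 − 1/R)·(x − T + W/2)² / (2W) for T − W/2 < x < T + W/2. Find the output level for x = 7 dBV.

x − T + W/2 = 7 − 6 + 3 = 4.
GR = (1 − 1/4) × 4² / 12 = 0.75 × 16 / 12 = 1 dB.
Output = 7 − 1 = 6 dBV.

6 dBV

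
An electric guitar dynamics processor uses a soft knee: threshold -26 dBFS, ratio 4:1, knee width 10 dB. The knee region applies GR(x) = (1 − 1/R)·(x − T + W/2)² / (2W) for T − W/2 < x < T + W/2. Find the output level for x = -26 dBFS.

x − T + W/2 = -26 − (-26) + 5 = 5.
GR = (1 − 1/4) × 5² / 20 = 0.75 × 25 / 20 = 0.9375 dB.
Output = -26 − 0.9375 = -26.9375 dBFS.

-26.9375 dBFS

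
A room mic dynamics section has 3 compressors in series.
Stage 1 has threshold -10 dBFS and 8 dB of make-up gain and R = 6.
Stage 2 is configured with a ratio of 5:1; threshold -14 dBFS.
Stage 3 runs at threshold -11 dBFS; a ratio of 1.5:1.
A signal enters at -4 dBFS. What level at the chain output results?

Stage 1: overshoot 6 dB → 6/6 = 1 dB → -9 dBFS; +8 dB make-up → -1 dBFS.
Stage 2: -1 dBFS is 13 dB over -14 dBFS; at 5:1 that becomes 2.6 dB over, giving -11.4 dBFS.
Stage 3: -11.4 dBFS is at or below the -11 dBFS threshold — no compression; output -11.4 dBFS.

-11.4 dBFS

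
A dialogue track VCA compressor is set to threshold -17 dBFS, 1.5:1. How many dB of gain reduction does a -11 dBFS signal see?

2 dB

Overshoot = -11 − (-17) = 6 dB.
After 1.5:1 compression the overshoot becomes 6/1.5 = 4 dB.
So the signal is attenuated by 6 − 4 = 2 dB.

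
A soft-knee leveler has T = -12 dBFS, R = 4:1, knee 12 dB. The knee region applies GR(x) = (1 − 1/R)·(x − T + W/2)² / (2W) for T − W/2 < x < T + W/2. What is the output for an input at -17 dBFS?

x − T + W/2 = -17 − (-12) + 6 = 1.
GR = (1 − 1/4) × 1² / 24 = 0.75 × 1 / 24 = 0.03125 dB.
Output = -17 − 0.03125 = -17.03125 dBFS.

-17.03125 dBFS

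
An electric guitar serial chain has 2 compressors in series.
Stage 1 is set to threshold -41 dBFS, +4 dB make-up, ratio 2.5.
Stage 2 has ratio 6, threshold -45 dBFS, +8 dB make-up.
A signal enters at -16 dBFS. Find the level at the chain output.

Stage 1: 25 dB above -41 dBFS, reduced 2.5:1 to 10 dB above → -31 dBFS; +4 dB make-up → -27 dBFS.
Stage 2: -27 dBFS is 18 dB over -45 dBFS; at 6:1 that becomes 3 dB over, giving -42 dBFS; +8 dB make-up → -34 dBFS.

-34 dBFS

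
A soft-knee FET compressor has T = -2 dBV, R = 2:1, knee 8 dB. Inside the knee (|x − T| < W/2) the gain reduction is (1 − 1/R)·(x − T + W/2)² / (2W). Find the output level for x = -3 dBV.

x − T + W/2 = -3 − (-2) + 4 = 3.
GR = (1 − 1/2) × 3² / 16 = 0.5 × 9 / 16 = 0.28125 dB.
Output = -3 − 0.28125 = -3.28125 dBV.

-3.28125 dBV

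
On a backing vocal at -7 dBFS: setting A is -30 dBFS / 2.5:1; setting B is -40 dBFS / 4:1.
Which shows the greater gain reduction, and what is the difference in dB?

B, by 10.95 dB

A: GR = 23 − 23/2.5 = 13.8 dB.
B: GR = 33 − 33/4 = 24.75 dB.
B applies 10.95 dB more gain reduction.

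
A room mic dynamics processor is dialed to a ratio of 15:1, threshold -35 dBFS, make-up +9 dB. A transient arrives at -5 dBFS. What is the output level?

-24 dBFS

The input is 30 dB above the -35 dBFS threshold.
15:1 compression reduces that to 30/15 = 2 dB over.
That puts the output at -33 dBFS; make-up adds 9 dB, giving -24 dBFS.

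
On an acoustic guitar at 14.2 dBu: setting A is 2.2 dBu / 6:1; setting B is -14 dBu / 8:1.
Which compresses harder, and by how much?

B, by 14.675 dB

A: GR = 12 − 12/6 = 10 dB.
B: GR = 28.2 − 28.2/8 = 24.675 dB.
Difference: 14.675 dB in favour of B.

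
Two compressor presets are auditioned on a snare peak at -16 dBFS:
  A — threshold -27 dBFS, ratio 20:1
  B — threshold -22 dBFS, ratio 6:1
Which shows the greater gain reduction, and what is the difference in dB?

A: overshoot 11 dB → output overshoot 0.55 dB → GR 10.45 dB.
B: overshoot 6 dB → output overshoot 1 dB → GR 5 dB.
Difference: 5.45 dB in favour of A.

A, by 5.45 dB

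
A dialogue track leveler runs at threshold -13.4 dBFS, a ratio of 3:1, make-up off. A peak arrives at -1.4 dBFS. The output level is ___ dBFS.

-9.4 dBFS

Overshoot: -1.4 − (-13.4) = 12 dB.
3:1 compression reduces that to 12/3 = 4 dB over.
Output = -13.4 + 4 = -9.4 dBFS.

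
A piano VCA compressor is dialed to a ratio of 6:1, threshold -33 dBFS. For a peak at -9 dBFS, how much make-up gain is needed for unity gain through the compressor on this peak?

Overshoot 24 dB → 24/6 = 4 dB after compression, so the compressed level is -33 + 4 = -29 dBFS.
Make-up = target − compressed = -9 − (-29) = 20 dB.

20 dB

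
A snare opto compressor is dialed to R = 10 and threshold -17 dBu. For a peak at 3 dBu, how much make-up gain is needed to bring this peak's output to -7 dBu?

8 dB

The peak compresses to -17 + 20/10 = -15 dBu.
To reach -7 dBu requires -7 − (-15) = 8 dB of make-up.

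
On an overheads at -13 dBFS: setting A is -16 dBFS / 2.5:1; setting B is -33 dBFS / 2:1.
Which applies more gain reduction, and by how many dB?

B, by 8.2 dB

A: overshoot 3 dB → output overshoot 1.2 dB → GR 1.8 dB.
B: overshoot 20 dB → output overshoot 10 dB → GR 10 dB.
B applies 8.2 dB more gain reduction.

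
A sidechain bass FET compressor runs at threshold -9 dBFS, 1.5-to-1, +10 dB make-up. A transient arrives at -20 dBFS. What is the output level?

-20 dBFS is 11 dB below the -9 dBFS threshold, so no gain reduction is applied.
Make-up gain adds 10 dB: -20 + 10 = -10 dBFS.

-10 dBFS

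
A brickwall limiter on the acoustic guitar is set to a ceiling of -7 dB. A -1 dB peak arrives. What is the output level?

-7 dB

The limiter clamps the peak to its -7 dB ceiling.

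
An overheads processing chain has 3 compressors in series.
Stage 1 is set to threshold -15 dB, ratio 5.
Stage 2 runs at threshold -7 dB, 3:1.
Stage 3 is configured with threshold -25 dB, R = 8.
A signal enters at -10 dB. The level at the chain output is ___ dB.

Stage 1: 5 dB above -15 dB, reduced 5:1 to 1 dB above → -14 dB.
Stage 2: -14 dB ≤ -7 dB, so stage 2 doesn't engage; output -14 dB.
Stage 3: 11 dB above -25 dB, reduced 8:1 to 1.375 dB above → -23.625 dB.

-23.625 dB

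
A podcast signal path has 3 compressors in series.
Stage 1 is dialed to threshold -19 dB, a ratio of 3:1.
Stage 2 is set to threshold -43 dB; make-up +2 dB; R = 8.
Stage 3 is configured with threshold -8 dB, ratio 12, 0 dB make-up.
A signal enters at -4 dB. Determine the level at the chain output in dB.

-37.375 dB

Stage 1: -4 dB is 15 dB over -19 dB; at 3:1 that becomes 5 dB over, giving -14 dB.
Stage 2: overshoot 29 dB → 29/8 = 3.625 dB → -39.375 dB; +2 dB make-up → -37.375 dB.
Stage 3: -37.375 dB is at or below the -8 dB threshold — no compression; output -37.375 dB.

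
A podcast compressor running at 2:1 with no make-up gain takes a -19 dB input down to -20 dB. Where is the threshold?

Input is 2 dB above T (since output overshoot × R = input overshoot: (-20 − T)·2 = -19 − T gives T = -21 dB).
Check: -21 + (-19 − (-21))/2 = -21 + 1 = -20 dB. ✓

-21 dB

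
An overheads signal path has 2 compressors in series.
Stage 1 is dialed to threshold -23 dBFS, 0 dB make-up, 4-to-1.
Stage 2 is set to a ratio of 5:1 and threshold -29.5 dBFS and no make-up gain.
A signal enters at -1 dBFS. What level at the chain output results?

-27.1 dBFS

Stage 1: -1 dBFS is 22 dB over -23 dBFS; at 4:1 that becomes 5.5 dB over, giving -17.5 dBFS.
Stage 2: overshoot 12 dB → 12/5 = 2.4 dB → -27.1 dBFS.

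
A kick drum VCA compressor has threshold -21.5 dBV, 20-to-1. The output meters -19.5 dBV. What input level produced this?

Post-compression overshoot = -19.5 − (-21.5) = 2 dB.
Undo the ratio: input overshoot = 2 × 20 = 40 dB, giving input = 18.5 dBV.

18.5 dBV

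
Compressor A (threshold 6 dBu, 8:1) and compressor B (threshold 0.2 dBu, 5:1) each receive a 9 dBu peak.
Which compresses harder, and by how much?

A: 3 dB over, compressed to 0.375 dB over, so 2.625 dB of GR.
B: 8.8 dB over, compressed to 1.76 dB over, so 7.04 dB of GR.
B applies 4.415 dB more gain reduction.

B, by 4.415 dB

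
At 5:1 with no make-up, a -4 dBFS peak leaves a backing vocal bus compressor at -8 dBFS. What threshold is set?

-9 dBFS

Input is 5 dB above T (since output overshoot × R = input overshoot: (-8 − T)·5 = -4 − T gives T = -9 dBFS).
Check: -9 + (-4 − (-9))/5 = -9 + 1 = -8 dBFS. ✓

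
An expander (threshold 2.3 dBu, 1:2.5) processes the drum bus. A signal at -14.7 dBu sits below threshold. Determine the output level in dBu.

-40.2 dBu

Undershoot = 2.3 − (-14.7) = 17 dB.
At 1:2.5, that expands to 42.5 dB under threshold.
Output = 2.3 − 42.5 = -40.2 dBu.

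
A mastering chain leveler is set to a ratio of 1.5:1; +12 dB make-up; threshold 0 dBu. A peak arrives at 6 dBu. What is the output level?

16 dBu

The input is 6 dB above the 0 dBu threshold.
The 6 dB excess becomes 4 dB after 1.5:1 reduction.
So the level is 0 + 4 = 4 dBu; make-up adds 12 dB, giving 16 dBu.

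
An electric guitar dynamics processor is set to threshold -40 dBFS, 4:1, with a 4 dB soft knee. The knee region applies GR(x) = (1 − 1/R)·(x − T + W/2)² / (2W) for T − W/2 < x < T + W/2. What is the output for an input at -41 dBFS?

-41.09375 dBFS

x − T + W/2 = -41 − (-40) + 2 = 1.
GR = (1 − 1/4) × 1² / 8 = 0.75 × 1 / 8 = 0.09375 dB.
Output = -41 − 0.09375 = -41.09375 dBFS.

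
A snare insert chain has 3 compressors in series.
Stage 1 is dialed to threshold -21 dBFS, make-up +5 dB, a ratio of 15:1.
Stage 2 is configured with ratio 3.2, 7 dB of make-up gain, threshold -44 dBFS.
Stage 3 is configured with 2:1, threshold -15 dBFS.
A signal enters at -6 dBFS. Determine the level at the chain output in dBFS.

-27.9375 dBFS

Stage 1: overshoot 15 dB → 15/15 = 1 dB → -20 dBFS; +5 dB make-up → -15 dBFS.
Stage 2: -15 dBFS is 29 dB over -44 dBFS; at 3.2:1 that becomes 9.0625 dB over, giving -34.9375 dBFS; +7 dB make-up → -27.9375 dBFS.
Stage 3: below threshold (-27.9375 ≤ -15); passes unchanged; output -27.9375 dBFS.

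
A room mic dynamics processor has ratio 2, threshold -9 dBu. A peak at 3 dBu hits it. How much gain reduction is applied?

6 dB

Overshoot = 3 − (-9) = 12 dB.
A 2:1 ratio leaves 6 dB of that excess.
Gain reduction = 12 − 6 = 6 dB.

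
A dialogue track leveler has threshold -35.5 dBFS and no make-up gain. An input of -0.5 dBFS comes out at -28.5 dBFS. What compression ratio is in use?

5:1

Input overshoot = -0.5 − (-35.5) = 35 dB; output overshoot = -28.5 − (-35.5) = 7 dB.
Ratio = 35 / 7 = 5.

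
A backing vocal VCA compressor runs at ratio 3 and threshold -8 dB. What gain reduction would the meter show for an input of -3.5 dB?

-3.5 dB exceeds the threshold by 4.5 dB.
At 3:1, output sits 4.5/3 = 1.5 dB above threshold.
GR = overshoot in − overshoot out = 4.5 − 1.5 = 3 dB.

3 dB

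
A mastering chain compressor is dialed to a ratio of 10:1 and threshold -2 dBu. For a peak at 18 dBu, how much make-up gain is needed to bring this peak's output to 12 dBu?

Overshoot 20 dB → 20/10 = 2 dB after compression, so the compressed level is -2 + 2 = 0 dBu.
Make-up = target − compressed = 12 − 0 = 12 dB.

12 dB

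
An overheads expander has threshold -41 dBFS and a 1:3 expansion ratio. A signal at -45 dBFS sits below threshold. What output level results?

-53 dBFS

The input is 4 dB below the -41 dBFS threshold.
A 1:3 expander multiplies undershoot by 3: 4 × 3 = 12 dB below threshold.
Output = -41 − 12 = -53 dBFS.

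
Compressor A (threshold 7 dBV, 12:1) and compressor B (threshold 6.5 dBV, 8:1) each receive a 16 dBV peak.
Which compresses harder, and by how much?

A: 9 dB over, compressed to 0.75 dB over, so 8.25 dB of GR.
B: 9.5 dB over, compressed to 1.1875 dB over, so 8.3125 dB of GR.
Difference: 0.0625 dB in favour of B.

B, by 0.0625 dB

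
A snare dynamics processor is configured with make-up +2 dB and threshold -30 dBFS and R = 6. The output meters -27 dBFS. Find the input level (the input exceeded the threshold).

-24 dBFS

Stripping the +2 dB make-up gives -29 dBFS at the gain stage.
The compressed level sits -29 − (-30) = 1 dB over threshold.
Before 6:1 compression the overshoot was 1 × 6 = 6 dB, so input = -30 + 6 = -24 dBFS.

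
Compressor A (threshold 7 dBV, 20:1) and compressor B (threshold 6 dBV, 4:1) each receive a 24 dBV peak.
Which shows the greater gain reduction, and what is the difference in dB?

A, by 2.65 dB

A: GR = 17 − 17/20 = 16.15 dB.
B: GR = 18 − 18/4 = 13.5 dB.
A applies 2.65 dB more gain reduction.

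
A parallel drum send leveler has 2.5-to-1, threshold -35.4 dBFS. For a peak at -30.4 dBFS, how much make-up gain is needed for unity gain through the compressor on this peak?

The peak compresses to -35.4 + 5/2.5 = -33.4 dBFS.
To reach -30.4 dBFS requires -30.4 − (-33.4) = 3 dB of make-up.

3 dB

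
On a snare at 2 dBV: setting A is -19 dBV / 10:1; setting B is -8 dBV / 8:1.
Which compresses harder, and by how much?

A, by 10.15 dB

A: 21 dB over, compressed to 2.1 dB over, so 18.9 dB of GR.
B: 10 dB over, compressed to 1.25 dB over, so 8.75 dB of GR.
A applies 10.15 dB more gain reduction.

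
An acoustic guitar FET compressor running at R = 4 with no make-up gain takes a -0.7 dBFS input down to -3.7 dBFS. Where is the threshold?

Input is 4 dB above T (since output overshoot × R = input overshoot: (-3.7 − T)·4 = -0.7 − T gives T = -4.7 dBFS).
Check: -4.7 + (-0.7 − (-4.7))/4 = -4.7 + 1 = -3.7 dBFS. ✓

-4.7 dBFS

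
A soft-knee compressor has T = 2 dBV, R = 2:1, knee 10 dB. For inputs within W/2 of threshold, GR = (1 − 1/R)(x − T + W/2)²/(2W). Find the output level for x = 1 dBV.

0.6 dBV

x − T + W/2 = 1 − 2 + 5 = 4.
GR = (1 − 1/2) × 4² / 20 = 0.5 × 16 / 20 = 0.4 dB.
Output = 1 − 0.4 = 0.6 dBV.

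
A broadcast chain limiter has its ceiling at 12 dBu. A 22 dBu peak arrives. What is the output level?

A brickwall limiter is an ∞:1 compressor: any input above the ceiling is clamped to 12 dBu.

12 dBu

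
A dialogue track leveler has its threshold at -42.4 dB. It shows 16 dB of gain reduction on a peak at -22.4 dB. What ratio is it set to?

5:1

Input overshoot = -22.4 − (-42.4) = 20 dB.
Output overshoot = 20 − 16 = 4 dB.
Ratio = input overshoot / output overshoot = 20 / 4 = 5.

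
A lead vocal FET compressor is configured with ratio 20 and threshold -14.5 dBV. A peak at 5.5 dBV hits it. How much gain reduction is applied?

19 dB

The signal is 20 dB above threshold.
At 20:1, output sits 20/20 = 1 dB above threshold.
GR = overshoot in − overshoot out = 20 − 1 = 19 dB.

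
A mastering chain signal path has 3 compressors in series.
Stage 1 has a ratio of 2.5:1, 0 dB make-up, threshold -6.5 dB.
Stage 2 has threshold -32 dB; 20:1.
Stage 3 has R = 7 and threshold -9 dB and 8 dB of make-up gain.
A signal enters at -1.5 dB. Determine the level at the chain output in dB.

-22.625 dB

Stage 1: 5 dB above -6.5 dB, reduced 2.5:1 to 2 dB above → -4.5 dB.
Stage 2: -4.5 dB is 27.5 dB over -32 dB; at 20:1 that becomes 1.375 dB over, giving -30.625 dB.
Stage 3: -30.625 dB ≤ -9 dB, so stage 3 doesn't engage; make-up brings it to -22.625 dB.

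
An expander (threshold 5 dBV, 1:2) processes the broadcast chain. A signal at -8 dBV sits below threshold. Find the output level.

-21 dBV

The input is 13 dB below the 5 dBV threshold.
A 1:2 expander multiplies undershoot by 2: 13 × 2 = 26 dB below threshold.
Output = 5 − 26 = -21 dBV.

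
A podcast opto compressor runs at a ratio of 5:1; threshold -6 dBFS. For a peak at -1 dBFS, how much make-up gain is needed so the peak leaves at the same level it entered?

4 dB

The peak compresses to -6 + 5/5 = -5 dBFS.
To reach -1 dBFS requires -1 − (-5) = 4 dB of make-up.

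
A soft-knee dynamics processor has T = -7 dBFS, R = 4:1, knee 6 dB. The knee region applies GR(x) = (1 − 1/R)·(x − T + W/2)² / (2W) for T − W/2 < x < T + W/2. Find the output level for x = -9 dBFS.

-9.0625 dBFS

x − T + W/2 = -9 − (-7) + 3 = 1.
GR = (1 − 1/4) × 1² / 12 = 0.75 × 1 / 12 = 0.0625 dB.
Output = -9 − 0.0625 = -9.0625 dBFS.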